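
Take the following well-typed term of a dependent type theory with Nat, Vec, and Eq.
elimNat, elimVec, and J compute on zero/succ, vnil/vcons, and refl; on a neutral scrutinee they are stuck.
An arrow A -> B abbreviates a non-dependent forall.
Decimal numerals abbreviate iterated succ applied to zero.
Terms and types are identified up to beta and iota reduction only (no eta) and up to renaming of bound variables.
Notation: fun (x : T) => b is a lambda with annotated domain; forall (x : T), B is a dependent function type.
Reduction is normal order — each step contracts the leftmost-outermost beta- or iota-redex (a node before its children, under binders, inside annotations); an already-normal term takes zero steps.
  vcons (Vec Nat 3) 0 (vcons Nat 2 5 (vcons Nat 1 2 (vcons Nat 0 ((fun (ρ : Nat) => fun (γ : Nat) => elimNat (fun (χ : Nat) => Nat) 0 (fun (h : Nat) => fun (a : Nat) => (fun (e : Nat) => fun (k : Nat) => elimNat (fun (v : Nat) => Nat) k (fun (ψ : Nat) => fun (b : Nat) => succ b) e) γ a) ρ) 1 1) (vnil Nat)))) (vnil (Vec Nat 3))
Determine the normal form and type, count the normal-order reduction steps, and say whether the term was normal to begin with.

reduced normal form:
  vcons (Vec Nat 3) 0 (vcons Nat 2 5 (vcons Nat 1 2 (vcons Nat 0 1 (vnil Nat)))) (vnil (Vec Nat 3))
type:
  Vec (Vec Nat 3) 1
normal-order step count: 12
term was already normal: no
first redex: a beta-redex


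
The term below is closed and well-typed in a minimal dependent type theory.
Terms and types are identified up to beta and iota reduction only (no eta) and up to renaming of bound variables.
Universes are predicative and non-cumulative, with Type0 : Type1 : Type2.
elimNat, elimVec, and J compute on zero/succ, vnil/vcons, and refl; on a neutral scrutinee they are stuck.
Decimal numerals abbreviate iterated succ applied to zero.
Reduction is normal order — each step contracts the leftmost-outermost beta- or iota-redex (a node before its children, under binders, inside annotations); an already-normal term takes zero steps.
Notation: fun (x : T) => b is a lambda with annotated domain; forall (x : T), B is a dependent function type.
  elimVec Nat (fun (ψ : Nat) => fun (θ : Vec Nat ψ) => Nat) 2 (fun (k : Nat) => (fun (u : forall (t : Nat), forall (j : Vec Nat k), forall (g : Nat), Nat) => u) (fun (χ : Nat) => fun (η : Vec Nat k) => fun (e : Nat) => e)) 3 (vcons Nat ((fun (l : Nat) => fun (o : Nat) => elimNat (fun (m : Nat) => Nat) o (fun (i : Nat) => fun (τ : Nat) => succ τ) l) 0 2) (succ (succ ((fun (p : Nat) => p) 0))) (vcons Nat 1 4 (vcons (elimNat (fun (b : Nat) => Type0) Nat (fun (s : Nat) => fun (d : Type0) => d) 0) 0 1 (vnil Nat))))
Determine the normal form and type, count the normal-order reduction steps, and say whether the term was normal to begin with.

normal form:
  2
the term's type:
  Nat
steps to reach normal form (normal order): 19
term was already normal: no
first contracted redex: an elimVec iota-redex


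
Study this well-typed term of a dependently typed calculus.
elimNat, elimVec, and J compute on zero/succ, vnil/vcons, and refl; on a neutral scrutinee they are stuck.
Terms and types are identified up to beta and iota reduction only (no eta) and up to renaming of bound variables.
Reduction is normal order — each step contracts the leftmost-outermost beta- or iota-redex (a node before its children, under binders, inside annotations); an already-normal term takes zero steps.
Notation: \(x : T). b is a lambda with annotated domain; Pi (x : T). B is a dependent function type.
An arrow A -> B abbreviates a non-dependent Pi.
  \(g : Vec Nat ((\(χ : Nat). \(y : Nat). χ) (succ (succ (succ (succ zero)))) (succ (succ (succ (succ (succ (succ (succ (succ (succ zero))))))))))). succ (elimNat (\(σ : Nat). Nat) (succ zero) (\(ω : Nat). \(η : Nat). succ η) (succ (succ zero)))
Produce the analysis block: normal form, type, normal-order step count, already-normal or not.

resulting normal form:
  \(g : Vec Nat (succ (succ (succ (succ zero))))). succ (succ (succ (succ zero)))
the term's type:
  Vec Nat (succ (succ (succ (succ zero)))) -> Nat
normal-order step count: 9
already normal: no
first redex: a beta-redex


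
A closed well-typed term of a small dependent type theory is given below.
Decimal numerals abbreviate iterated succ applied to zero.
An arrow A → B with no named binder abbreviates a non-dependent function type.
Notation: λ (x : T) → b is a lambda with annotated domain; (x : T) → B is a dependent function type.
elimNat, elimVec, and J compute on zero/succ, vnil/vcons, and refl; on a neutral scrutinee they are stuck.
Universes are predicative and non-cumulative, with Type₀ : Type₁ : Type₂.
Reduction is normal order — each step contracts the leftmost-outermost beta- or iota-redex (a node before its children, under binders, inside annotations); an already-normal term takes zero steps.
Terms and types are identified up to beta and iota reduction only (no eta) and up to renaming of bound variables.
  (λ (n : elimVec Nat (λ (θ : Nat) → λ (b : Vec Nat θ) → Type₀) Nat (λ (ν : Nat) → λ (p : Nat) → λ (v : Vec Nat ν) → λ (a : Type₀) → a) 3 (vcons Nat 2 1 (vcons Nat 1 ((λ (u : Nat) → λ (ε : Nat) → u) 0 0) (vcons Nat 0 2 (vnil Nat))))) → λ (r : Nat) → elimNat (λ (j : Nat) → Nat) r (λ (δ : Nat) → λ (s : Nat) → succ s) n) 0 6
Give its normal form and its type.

normal form:
  6
inferred type:
  Nat
observation: 3 normal-order steps normalize the term, beginning with a beta-redex.


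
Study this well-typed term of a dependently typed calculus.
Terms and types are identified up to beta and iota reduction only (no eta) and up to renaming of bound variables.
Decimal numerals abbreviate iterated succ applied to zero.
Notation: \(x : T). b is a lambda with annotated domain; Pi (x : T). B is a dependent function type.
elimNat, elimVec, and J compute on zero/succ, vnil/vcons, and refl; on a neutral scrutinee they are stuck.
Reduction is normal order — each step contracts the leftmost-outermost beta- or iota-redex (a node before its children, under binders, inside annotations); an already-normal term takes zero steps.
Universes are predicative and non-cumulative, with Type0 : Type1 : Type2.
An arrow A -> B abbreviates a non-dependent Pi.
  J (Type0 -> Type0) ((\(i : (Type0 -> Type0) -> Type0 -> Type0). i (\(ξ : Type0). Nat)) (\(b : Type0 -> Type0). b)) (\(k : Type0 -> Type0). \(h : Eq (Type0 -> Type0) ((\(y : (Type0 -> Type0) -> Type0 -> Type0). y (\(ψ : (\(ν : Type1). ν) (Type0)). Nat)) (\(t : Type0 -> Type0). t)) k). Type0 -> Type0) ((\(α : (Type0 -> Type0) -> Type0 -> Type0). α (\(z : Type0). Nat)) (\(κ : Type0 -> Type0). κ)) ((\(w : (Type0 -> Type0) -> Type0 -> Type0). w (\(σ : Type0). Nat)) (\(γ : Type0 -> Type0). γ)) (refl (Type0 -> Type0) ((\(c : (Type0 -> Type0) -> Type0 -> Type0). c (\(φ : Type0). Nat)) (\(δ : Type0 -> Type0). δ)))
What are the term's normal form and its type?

normal form:
  \(i : Type0). Nat
inferred type:
  Type0 -> Type0


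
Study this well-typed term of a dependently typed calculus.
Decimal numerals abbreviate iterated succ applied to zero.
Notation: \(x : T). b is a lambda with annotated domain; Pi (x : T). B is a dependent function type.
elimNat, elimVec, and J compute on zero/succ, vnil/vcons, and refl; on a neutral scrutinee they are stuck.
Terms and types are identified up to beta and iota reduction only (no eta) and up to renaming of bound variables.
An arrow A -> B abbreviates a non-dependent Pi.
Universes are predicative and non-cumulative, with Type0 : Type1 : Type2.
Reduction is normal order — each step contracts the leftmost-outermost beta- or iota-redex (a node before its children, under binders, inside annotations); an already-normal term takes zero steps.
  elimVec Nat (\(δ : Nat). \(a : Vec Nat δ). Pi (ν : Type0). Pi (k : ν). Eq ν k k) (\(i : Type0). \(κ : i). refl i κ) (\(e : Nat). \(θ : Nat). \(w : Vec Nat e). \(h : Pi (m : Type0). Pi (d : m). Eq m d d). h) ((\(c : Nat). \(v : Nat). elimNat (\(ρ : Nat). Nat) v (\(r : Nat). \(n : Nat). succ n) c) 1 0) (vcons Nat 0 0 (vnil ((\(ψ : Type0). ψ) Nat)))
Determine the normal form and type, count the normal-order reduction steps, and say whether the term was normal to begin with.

reduced normal form:
  \(δ : Type0). \(a : δ). refl δ a
type:
  Pi (δ : Type0). Pi (a : δ). Eq δ a a
reduction steps (normal order): 6
already normal: no
first contracted redex: an elimVec iota-redex


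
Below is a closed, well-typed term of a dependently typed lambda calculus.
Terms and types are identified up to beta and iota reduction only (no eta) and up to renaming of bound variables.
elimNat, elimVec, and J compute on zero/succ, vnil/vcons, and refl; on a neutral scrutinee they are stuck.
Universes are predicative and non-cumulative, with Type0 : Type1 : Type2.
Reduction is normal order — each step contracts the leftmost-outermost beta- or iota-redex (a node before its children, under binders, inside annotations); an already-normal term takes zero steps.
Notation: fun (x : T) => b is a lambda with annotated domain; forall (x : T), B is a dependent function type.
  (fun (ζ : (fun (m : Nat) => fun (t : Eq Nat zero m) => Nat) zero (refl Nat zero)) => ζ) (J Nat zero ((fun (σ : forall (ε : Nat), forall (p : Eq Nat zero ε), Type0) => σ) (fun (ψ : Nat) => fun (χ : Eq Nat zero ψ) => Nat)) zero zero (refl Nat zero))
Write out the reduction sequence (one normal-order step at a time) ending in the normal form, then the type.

normal-order reduction:
  (fun (ζ : (fun (m : Nat) => fun (t : Eq Nat zero m) => Nat) zero (refl Nat zero)) => ζ) (J Nat zero ((fun (σ : forall (ε : Nat), forall (p : Eq Nat zero ε), Type0) => σ) (fun (ψ : Nat) => fun (χ : Eq Nat zero ψ) => Nat)) zero zero (refl Nat zero))
  ~> J Nat zero ((fun (ζ : forall (m : Nat), forall (t : Eq Nat zero m), Type0) => ζ) (fun (σ : Nat) => fun (ε : Eq Nat zero σ) => Nat)) zero zero (refl Nat zero)
  ~> zero
type:
  Nat


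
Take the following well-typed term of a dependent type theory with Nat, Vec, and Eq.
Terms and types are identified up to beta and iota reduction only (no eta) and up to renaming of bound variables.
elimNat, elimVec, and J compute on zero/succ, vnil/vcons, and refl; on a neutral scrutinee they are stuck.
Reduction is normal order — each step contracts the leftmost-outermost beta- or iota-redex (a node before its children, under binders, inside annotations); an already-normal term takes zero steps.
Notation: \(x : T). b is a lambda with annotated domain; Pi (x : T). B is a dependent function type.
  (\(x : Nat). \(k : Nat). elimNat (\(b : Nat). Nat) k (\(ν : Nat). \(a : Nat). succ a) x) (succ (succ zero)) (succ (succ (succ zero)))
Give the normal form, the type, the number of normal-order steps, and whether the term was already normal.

resulting normal form:
  succ (succ (succ (succ (succ zero))))
type:
  Nat
steps to reach normal form (normal order): 9
term was already normal: no
first redex: a beta-redex


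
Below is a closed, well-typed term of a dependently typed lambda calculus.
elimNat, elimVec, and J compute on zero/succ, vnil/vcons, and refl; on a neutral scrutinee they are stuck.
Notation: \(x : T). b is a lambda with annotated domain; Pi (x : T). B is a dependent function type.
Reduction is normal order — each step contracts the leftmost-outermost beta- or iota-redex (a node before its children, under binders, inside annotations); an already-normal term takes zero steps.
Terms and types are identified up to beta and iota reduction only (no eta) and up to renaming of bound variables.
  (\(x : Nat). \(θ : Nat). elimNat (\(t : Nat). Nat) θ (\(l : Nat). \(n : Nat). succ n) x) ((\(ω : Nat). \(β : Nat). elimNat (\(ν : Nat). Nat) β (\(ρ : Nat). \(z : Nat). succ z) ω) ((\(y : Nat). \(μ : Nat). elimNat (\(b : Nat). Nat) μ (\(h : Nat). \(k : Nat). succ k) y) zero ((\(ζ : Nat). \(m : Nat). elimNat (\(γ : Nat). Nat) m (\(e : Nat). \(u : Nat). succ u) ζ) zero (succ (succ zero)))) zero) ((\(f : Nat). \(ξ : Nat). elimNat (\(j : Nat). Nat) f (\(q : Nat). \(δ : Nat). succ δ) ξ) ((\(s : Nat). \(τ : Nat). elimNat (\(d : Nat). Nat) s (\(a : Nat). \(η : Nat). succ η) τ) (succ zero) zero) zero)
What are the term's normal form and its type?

normal form:
  succ (succ (succ zero))
the term's type:
  Nat
observation: normalization takes exactly 30 steps under the normal-order strategy.


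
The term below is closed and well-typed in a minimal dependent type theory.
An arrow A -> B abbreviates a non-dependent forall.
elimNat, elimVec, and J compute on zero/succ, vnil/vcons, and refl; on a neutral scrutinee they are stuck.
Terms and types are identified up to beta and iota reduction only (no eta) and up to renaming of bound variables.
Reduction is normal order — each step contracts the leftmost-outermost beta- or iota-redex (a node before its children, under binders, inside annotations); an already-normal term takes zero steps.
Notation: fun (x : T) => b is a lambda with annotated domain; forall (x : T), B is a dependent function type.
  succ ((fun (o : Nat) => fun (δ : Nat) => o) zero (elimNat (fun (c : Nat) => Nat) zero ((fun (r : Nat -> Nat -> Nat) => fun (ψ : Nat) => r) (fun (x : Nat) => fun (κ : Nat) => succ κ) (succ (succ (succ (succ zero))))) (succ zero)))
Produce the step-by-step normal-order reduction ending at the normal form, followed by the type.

normal-order reduction:
  succ ((fun (o : Nat) => fun (δ : Nat) => o) zero (elimNat (fun (c : Nat) => Nat) zero ((fun (r : Nat -> Nat -> Nat) => fun (ψ : Nat) => r) (fun (x : Nat) => fun (κ : Nat) => succ κ) (succ (succ (succ (succ zero))))) (succ zero)))
  ~> succ ((fun (o : Nat) => zero) (elimNat (fun (δ : Nat) => Nat) zero ((fun (c : Nat -> Nat -> Nat) => fun (r : Nat) => c) (fun (ψ : Nat) => fun (x : Nat) => succ x) (succ (succ (succ (succ zero))))) (succ zero)))
  ~> succ zero
the term's type:
  Nat


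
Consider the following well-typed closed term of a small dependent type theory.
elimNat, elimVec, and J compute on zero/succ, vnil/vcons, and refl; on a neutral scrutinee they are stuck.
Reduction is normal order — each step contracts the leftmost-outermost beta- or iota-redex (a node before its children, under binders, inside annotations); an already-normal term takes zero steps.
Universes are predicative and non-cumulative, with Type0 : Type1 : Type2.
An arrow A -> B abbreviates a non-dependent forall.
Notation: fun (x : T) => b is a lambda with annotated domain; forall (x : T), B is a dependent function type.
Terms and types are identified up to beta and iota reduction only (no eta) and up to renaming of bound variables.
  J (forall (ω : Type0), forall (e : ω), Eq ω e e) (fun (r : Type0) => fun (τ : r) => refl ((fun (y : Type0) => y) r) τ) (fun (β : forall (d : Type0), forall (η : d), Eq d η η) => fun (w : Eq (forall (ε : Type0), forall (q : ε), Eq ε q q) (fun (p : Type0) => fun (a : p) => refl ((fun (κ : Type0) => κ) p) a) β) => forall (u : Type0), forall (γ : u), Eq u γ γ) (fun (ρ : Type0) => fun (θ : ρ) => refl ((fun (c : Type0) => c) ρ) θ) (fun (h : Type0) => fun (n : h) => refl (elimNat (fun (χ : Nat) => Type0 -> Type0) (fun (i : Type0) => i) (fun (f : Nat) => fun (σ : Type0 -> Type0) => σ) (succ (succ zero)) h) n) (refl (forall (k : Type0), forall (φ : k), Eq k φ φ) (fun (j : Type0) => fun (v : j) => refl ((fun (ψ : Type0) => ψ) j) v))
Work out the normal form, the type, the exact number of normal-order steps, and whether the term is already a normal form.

normal form:
  fun (ω : Type0) => fun (e : ω) => refl ω e
the term's type:
  forall (ω : Type0), forall (e : ω), Eq ω e e
reduction steps (normal order): 2
started in normal form: no
first redex: a J iota-redex


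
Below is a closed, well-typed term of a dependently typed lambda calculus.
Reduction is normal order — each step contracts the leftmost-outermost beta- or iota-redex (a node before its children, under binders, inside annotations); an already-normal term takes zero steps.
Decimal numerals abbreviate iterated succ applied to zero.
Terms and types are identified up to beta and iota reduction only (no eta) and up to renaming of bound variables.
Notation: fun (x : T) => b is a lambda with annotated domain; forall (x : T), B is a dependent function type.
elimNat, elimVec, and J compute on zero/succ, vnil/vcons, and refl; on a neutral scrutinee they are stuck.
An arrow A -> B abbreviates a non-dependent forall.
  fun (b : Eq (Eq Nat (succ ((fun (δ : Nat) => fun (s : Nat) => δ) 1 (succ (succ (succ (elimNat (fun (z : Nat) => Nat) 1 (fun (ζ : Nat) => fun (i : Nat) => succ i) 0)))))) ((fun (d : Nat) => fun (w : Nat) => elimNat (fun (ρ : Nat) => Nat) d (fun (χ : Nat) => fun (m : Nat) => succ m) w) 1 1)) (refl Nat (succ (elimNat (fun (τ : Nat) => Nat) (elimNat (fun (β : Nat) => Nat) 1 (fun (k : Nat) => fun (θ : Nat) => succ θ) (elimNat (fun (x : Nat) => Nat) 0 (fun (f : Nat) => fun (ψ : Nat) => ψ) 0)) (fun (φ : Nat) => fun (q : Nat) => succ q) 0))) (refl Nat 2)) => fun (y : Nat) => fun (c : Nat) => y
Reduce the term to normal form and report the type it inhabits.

reduced normal form:
  fun (b : Eq (Eq Nat 2 2) (refl Nat 2) (refl Nat 2)) => fun (δ : Nat) => fun (s : Nat) => δ
inferred type:
  Eq (Eq Nat 2 2) (refl Nat 2) (refl Nat 2) -> Nat -> Nat -> Nat


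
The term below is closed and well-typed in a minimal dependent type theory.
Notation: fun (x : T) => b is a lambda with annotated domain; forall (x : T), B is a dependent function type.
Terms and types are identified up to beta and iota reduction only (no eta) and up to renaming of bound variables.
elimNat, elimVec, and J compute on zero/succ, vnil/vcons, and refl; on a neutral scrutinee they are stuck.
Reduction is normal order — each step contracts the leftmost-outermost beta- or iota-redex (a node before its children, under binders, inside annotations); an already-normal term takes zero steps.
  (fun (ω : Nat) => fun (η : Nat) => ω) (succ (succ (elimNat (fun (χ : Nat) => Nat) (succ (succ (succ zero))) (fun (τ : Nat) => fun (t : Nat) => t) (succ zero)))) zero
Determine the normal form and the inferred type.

normal form:
  succ (succ (succ (succ (succ zero))))
type:
  Nat
observation: 6 normal-order steps normalize the term, beginning with a beta-redex.


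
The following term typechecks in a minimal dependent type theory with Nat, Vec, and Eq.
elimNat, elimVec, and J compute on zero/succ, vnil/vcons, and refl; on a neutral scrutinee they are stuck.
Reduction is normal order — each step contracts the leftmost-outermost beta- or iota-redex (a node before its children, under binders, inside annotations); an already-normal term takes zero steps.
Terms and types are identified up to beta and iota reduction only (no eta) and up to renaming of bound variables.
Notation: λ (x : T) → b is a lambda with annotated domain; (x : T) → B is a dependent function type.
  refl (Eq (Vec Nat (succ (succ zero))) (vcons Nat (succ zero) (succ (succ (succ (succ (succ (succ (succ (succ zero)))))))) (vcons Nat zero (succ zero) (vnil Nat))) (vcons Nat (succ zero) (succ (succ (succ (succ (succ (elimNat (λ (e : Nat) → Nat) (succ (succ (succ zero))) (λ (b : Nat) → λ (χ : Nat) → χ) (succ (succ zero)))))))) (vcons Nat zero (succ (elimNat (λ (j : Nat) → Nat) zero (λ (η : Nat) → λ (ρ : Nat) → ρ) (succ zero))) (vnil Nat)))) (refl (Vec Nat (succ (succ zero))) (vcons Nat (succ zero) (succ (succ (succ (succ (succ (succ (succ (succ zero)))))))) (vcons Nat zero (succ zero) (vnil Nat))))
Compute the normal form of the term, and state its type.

reduced normal form:
  refl (Eq (Vec Nat (succ (succ zero))) (vcons Nat (succ zero) (succ (succ (succ (succ (succ (succ (succ (succ zero)))))))) (vcons Nat zero (succ zero) (vnil Nat))) (vcons Nat (succ zero) (succ (succ (succ (succ (succ (succ (succ (succ zero)))))))) (vcons Nat zero (succ zero) (vnil Nat)))) (refl (Vec Nat (succ (succ zero))) (vcons Nat (succ zero) (succ (succ (succ (succ (succ (succ (succ (succ zero)))))))) (vcons Nat zero (succ zero) (vnil Nat))))
inferred type:
  Eq (Eq (Vec Nat (succ (succ zero))) (vcons Nat (succ zero) (succ (succ (succ (succ (succ (succ (succ (succ zero)))))))) (vcons Nat zero (succ zero) (vnil Nat))) (vcons Nat (succ zero) (succ (succ (succ (succ (succ (succ (succ (succ zero)))))))) (vcons Nat zero (succ zero) (vnil Nat)))) (refl (Vec Nat (succ (succ zero))) (vcons Nat (succ zero) (succ (succ (succ (succ (succ (succ (succ (succ zero)))))))) (vcons Nat zero (succ zero) (vnil Nat)))) (refl (Vec Nat (succ (succ zero))) (vcons Nat (succ zero) (succ (succ (succ (succ (succ (succ (succ (succ zero)))))))) (vcons Nat zero (succ zero) (vnil Nat))))


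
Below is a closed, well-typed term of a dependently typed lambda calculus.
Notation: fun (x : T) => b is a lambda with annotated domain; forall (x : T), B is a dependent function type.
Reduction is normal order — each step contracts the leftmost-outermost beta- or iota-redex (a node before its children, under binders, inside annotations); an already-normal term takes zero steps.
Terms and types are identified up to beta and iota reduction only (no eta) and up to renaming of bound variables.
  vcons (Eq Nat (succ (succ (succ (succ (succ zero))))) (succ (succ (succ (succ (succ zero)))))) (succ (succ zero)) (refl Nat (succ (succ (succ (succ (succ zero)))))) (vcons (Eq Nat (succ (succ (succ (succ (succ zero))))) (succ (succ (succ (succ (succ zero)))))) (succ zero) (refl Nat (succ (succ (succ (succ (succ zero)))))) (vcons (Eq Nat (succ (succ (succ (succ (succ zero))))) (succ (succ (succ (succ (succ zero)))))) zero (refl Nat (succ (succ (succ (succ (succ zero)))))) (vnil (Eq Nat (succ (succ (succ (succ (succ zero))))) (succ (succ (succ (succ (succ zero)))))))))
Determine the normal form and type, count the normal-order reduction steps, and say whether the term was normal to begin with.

reduced normal form:
  vcons (Eq Nat (succ (succ (succ (succ (succ zero))))) (succ (succ (succ (succ (succ zero)))))) (succ (succ zero)) (refl Nat (succ (succ (succ (succ (succ zero)))))) (vcons (Eq Nat (succ (succ (succ (succ (succ zero))))) (succ (succ (succ (succ (succ zero)))))) (succ zero) (refl Nat (succ (succ (succ (succ (succ zero)))))) (vcons (Eq Nat (succ (succ (succ (succ (succ zero))))) (succ (succ (succ (succ (succ zero)))))) zero (refl Nat (succ (succ (succ (succ (succ zero)))))) (vnil (Eq Nat (succ (succ (succ (succ (succ zero))))) (succ (succ (succ (succ (succ zero)))))))))
the term's type:
  Vec (Eq Nat (succ (succ (succ (succ (succ zero))))) (succ (succ (succ (succ (succ zero)))))) (succ (succ (succ zero)))
reduction steps (normal order): 0
started in normal form: yes


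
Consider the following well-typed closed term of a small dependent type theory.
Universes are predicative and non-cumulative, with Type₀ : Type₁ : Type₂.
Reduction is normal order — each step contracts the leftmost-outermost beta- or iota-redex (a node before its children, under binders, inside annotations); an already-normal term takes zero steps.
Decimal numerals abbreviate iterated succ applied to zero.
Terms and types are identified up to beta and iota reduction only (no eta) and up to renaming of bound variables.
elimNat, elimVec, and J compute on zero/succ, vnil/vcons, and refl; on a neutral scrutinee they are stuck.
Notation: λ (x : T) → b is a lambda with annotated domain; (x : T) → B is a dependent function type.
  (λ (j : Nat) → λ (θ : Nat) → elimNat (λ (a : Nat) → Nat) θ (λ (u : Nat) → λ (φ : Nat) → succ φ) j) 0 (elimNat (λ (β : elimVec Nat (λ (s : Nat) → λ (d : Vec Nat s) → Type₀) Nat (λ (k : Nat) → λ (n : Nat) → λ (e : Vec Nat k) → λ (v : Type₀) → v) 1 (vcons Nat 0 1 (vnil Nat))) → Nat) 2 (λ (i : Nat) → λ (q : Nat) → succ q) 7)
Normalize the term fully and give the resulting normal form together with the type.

reduced normal form:
  9
the term's type:
  Nat
observation: reduction starts at a beta-redex, and 25 normal-order steps reach the normal form.


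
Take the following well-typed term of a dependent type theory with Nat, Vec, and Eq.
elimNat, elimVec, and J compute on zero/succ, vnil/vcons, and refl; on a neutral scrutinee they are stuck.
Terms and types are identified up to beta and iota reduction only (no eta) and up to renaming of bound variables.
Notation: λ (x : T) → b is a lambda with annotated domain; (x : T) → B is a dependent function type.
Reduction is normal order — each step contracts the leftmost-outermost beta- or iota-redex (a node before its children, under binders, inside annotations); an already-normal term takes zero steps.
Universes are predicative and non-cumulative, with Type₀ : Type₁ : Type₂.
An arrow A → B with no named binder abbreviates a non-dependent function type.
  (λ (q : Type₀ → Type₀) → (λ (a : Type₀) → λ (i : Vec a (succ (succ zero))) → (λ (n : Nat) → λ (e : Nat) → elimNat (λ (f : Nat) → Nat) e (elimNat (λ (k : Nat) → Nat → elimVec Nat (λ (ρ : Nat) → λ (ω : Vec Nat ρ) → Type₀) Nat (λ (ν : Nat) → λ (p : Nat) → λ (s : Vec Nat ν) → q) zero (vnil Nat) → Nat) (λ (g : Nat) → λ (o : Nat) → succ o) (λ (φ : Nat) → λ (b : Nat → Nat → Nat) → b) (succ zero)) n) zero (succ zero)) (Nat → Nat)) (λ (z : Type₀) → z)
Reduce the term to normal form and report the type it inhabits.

normal form:
  λ (q : Vec (Nat → Nat) (succ (succ zero))) → succ zero
the term's type:
  Vec (Nat → Nat) (succ (succ zero)) → Nat
observation: 5 normal-order steps separate the term from its normal form.


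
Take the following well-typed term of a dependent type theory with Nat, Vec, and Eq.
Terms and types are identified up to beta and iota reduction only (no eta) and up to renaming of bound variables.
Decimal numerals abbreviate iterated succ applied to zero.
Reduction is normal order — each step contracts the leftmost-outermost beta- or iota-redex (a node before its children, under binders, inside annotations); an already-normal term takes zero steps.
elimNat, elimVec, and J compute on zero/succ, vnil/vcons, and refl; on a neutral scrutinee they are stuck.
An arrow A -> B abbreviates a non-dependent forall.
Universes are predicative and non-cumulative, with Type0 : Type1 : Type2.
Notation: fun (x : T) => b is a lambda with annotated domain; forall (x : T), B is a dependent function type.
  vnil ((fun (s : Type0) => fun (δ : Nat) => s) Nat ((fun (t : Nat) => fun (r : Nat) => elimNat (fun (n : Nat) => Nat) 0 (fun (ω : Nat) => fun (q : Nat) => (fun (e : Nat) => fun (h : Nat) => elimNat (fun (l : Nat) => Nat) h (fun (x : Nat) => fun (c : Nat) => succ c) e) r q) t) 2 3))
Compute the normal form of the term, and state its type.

normal form:
  vnil Nat
the term's type:
  Vec Nat 0


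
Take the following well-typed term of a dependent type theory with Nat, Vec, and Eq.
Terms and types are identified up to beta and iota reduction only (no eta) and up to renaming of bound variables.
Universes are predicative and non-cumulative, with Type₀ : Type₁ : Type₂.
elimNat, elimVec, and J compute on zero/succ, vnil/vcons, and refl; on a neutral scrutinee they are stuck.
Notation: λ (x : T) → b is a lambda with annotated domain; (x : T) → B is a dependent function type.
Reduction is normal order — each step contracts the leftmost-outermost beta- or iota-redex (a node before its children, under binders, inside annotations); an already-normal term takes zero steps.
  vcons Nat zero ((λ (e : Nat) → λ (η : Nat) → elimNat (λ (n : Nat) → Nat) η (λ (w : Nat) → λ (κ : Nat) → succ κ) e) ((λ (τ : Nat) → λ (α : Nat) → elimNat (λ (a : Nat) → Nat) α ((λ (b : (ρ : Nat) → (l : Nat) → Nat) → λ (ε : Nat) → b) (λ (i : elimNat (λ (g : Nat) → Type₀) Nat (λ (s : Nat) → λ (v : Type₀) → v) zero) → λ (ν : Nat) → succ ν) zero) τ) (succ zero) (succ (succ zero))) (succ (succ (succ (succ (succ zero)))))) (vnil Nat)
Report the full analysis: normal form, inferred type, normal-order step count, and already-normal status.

resulting normal form:
  vcons Nat zero (succ (succ (succ (succ (succ (succ (succ (succ zero)))))))) (vnil Nat)
type:
  Vec Nat (succ zero)
steps to reach normal form (normal order): 20
term was already normal: no
first contracted redex: a beta-redex


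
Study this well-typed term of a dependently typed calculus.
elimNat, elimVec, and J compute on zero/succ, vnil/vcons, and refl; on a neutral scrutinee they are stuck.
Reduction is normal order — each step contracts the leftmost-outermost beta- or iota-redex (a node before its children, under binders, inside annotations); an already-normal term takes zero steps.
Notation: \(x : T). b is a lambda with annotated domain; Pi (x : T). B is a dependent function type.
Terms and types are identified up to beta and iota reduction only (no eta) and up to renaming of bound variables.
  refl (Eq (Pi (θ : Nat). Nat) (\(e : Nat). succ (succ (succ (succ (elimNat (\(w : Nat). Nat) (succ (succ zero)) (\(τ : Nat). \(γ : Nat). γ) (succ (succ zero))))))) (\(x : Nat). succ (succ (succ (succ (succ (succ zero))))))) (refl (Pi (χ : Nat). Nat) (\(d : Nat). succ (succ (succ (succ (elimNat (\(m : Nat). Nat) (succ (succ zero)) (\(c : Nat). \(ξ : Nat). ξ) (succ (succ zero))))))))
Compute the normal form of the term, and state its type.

normal form:
  refl (Eq (Pi (θ : Nat). Nat) (\(e : Nat). succ (succ (succ (succ (succ (succ zero)))))) (\(w : Nat). succ (succ (succ (succ (succ (succ zero))))))) (refl (Pi (τ : Nat). Nat) (\(γ : Nat). succ (succ (succ (succ (succ (succ zero)))))))
the term's type:
  Eq (Eq (Pi (θ : Nat). Nat) (\(e : Nat). succ (succ (succ (succ (succ (succ zero)))))) (\(w : Nat). succ (succ (succ (succ (succ (succ zero))))))) (refl (Pi (τ : Nat). Nat) (\(γ : Nat). succ (succ (succ (succ (succ (succ zero))))))) (refl (Pi (x : Nat). Nat) (\(χ : Nat). succ (succ (succ (succ (succ (succ zero)))))))


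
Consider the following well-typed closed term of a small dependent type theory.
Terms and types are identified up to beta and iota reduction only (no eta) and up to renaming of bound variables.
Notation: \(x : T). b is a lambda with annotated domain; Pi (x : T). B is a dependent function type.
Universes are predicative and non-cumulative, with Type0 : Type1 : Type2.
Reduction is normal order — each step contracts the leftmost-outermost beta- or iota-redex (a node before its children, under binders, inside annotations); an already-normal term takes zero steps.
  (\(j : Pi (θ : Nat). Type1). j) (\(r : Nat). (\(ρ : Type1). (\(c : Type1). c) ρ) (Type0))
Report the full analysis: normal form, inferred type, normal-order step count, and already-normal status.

reduced normal form:
  \(j : Nat). Type0
inferred type:
  Pi (j : Nat). Type1
steps to reach normal form (normal order): 3
term was already normal: no
first contracted redex: a beta-redex


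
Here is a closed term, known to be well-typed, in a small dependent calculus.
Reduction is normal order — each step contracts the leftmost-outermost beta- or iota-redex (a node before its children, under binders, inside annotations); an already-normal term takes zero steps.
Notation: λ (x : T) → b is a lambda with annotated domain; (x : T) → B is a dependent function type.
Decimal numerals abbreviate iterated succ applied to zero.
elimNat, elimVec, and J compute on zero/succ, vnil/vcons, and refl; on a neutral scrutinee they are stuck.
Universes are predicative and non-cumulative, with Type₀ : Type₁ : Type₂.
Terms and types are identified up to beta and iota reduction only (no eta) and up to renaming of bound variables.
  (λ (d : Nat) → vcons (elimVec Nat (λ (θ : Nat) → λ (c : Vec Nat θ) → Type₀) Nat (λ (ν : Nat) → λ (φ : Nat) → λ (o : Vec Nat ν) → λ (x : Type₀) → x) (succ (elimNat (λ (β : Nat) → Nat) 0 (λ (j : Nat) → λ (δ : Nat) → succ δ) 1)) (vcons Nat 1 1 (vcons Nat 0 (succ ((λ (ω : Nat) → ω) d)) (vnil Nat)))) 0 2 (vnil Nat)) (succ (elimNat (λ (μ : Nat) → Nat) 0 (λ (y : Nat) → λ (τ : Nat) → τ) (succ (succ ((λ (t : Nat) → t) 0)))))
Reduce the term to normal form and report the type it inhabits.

reduced normal form:
  vcons Nat 0 2 (vnil Nat)
the term's type:
  Vec Nat 1


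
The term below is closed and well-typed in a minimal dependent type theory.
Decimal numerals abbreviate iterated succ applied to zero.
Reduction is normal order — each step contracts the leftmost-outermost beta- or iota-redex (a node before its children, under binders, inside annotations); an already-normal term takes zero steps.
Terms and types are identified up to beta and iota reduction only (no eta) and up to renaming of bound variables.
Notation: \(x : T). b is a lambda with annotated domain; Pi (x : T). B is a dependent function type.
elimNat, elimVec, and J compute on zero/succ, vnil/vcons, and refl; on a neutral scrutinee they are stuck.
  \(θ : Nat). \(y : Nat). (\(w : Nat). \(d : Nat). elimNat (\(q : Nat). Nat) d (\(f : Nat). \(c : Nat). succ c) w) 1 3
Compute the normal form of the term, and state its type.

reduced normal form:
  \(θ : Nat). \(y : Nat). 4
inferred type:
  Pi (θ : Nat). Pi (y : Nat). Nat
observation: reduction starts at a beta-redex, and 6 normal-order steps reach the normal form.


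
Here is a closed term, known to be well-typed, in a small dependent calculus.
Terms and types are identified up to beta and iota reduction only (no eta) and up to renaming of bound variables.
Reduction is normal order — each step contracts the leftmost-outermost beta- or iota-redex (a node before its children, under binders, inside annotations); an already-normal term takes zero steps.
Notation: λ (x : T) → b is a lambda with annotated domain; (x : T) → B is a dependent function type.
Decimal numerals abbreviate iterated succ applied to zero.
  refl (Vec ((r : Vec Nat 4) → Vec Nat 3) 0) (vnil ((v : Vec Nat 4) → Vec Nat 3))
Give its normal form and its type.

normal form:
  refl (Vec ((r : Vec Nat 4) → Vec Nat 3) 0) (vnil ((v : Vec Nat 4) → Vec Nat 3))
inferred type:
  Eq (Vec ((r : Vec Nat 4) → Vec Nat 3) 0) (vnil ((v : Vec Nat 4) → Vec Nat 3)) (vnil ((ξ : Vec Nat 4) → Vec Nat 3))


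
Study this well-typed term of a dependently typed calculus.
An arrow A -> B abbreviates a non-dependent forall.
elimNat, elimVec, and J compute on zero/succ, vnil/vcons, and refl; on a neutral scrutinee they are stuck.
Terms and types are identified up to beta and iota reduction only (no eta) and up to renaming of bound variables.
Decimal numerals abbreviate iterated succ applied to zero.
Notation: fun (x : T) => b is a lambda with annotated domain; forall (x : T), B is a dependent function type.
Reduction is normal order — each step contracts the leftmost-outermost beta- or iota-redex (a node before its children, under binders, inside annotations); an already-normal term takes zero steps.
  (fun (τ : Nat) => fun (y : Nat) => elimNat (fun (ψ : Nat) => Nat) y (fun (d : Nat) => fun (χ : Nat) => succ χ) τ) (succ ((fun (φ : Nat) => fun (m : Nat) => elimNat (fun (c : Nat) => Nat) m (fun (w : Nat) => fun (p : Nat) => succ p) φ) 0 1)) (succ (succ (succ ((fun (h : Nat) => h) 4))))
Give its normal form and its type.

reduced normal form:
  9
type:
  Nat
observation: reduction starts at a beta-redex, and 13 normal-order steps reach the normal form.


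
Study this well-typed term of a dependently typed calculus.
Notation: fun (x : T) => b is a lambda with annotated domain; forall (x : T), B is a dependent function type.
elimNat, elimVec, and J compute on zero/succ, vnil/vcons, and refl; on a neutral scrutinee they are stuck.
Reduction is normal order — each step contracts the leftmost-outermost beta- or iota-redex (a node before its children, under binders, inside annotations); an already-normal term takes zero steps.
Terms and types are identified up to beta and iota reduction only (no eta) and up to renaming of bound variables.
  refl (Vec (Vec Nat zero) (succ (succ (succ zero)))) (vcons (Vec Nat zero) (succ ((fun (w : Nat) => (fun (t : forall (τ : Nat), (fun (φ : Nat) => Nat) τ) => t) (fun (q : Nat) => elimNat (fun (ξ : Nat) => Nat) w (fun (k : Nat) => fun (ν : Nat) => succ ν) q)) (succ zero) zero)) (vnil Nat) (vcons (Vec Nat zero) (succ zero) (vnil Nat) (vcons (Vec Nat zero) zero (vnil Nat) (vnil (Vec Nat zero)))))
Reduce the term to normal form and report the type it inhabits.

resulting normal form:
  refl (Vec (Vec Nat zero) (succ (succ (succ zero)))) (vcons (Vec Nat zero) (succ (succ zero)) (vnil Nat) (vcons (Vec Nat zero) (succ zero) (vnil Nat) (vcons (Vec Nat zero) zero (vnil Nat) (vnil (Vec Nat zero)))))
inferred type:
  Eq (Vec (Vec Nat zero) (succ (succ (succ zero)))) (vcons (Vec Nat zero) (succ (succ zero)) (vnil Nat) (vcons (Vec Nat zero) (succ zero) (vnil Nat) (vcons (Vec Nat zero) zero (vnil Nat) (vnil (Vec Nat zero))))) (vcons (Vec Nat zero) (succ (succ zero)) (vnil Nat) (vcons (Vec Nat zero) (succ zero) (vnil Nat) (vcons (Vec Nat zero) zero (vnil Nat) (vnil (Vec Nat zero)))))
observation: 4 normal-order steps normalize the term, beginning with a beta-redex.


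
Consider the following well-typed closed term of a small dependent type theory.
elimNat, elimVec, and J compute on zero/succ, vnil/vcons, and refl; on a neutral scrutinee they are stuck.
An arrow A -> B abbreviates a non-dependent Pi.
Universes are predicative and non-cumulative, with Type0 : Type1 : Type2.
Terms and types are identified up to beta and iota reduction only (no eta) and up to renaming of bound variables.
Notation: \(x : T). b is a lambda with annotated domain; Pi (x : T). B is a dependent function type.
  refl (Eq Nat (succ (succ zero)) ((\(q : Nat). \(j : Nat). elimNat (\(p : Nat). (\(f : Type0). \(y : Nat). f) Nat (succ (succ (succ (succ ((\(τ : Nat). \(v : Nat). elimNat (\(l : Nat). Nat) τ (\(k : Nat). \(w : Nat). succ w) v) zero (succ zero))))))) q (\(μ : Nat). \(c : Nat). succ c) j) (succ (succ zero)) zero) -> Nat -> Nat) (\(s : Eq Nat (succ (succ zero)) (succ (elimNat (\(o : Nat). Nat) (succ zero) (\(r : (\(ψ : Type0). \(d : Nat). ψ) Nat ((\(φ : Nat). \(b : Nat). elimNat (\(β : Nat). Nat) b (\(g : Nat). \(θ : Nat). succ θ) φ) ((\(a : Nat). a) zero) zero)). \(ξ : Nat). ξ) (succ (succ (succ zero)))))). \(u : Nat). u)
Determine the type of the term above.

inferred type:
  Eq (Eq Nat (succ (succ zero)) (succ (succ zero)) -> Nat -> Nat) (\(q : Eq Nat (succ (succ zero)) (succ (succ zero))). \(j : Nat). j) (\(p : Eq Nat (succ (succ zero)) (succ (succ zero))). \(f : Nat). f)


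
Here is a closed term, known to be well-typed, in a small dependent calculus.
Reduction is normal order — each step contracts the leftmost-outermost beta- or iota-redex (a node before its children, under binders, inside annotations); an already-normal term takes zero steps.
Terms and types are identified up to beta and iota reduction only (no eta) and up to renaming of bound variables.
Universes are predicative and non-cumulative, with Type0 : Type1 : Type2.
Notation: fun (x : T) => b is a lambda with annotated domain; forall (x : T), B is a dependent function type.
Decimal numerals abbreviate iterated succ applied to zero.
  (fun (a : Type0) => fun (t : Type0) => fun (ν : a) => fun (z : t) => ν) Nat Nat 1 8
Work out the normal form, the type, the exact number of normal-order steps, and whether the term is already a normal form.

normal form:
  1
the term's type:
  Nat
steps to reach normal form (normal order): 4
started in normal form: no
first redex: a beta-redex


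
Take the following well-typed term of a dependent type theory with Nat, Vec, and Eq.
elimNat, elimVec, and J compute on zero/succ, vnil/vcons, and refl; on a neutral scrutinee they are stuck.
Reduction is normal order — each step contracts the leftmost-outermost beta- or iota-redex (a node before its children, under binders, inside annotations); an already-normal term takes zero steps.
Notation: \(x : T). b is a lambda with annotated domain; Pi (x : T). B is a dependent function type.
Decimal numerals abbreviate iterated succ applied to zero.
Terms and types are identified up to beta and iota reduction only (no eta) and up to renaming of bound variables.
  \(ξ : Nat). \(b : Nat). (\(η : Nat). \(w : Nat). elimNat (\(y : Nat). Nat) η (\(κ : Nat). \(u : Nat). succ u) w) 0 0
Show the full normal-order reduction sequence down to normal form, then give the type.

normal-order reduction:
  \(ξ : Nat). \(b : Nat). (\(η : Nat). \(w : Nat). elimNat (\(y : Nat). Nat) η (\(κ : Nat). \(u : Nat). succ u) w) 0 0
  ~> \(ξ : Nat). \(b : Nat). (\(η : Nat). elimNat (\(w : Nat). Nat) 0 (\(y : Nat). \(κ : Nat). succ κ) η) 0
  ~> \(ξ : Nat). \(b : Nat). elimNat (\(η : Nat). Nat) 0 (\(w : Nat). \(y : Nat). succ y) 0
  ~> \(ξ : Nat). \(b : Nat). 0
type:
  Pi (ξ : Nat). Pi (b : Nat). Nat
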